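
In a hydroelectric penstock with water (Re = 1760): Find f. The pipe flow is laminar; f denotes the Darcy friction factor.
Formula: f = \frac{64}{Re}
f = 64/1760 = 0.03636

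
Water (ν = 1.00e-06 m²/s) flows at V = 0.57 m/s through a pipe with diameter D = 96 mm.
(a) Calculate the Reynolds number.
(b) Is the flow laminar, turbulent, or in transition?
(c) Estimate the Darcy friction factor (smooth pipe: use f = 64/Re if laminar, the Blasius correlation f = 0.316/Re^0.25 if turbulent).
(a) Re = V·D/ν = 0.57·0.096/1.00e-06 = 54720
(b) Flow regime: turbulent (Re > 4000)
(c) Friction factor: f = 0.316/Re^0.25 = 0.316/54720^0.25 = 0.02066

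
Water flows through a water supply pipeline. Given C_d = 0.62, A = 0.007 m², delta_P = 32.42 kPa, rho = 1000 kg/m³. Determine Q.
Formula: Q = C_d A \sqrt{\frac{2 \Delta P}{\rho}}
Q = 0.62·0.007·√(2·(32.42·1000)/1000)·1000 = 34.95 L/s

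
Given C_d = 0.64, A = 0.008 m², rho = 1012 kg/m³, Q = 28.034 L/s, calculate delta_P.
Formula: Q = C_d A \sqrt{\frac{2 \Delta P}{\rho}}
Substituting knowns: 28.034 = 0.64·0.008·√(2·(delta_P·1000)/1012)·1000
Solving for delta_P: delta_P = ((28.034/1000)/(0.64·0.008))²·1012/2/1000 = 15.17 kPa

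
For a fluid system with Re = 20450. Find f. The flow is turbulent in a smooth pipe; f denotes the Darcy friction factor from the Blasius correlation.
Formula: f = \frac{0.316}{Re^{0.25}}
f = 0.316/20450^0.25 = 0.02642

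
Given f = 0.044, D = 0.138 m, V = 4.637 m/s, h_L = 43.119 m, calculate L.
Formula: h_L = f \frac{L}{D} \frac{V^2}{2g}
Substituting knowns: 43.119 = 0.044·(L/0.138)·4.637²/(2·9.81)
Solving for L: L = 43.119·2·9.81·0.138/(0.044·4.637²) = 123.4 m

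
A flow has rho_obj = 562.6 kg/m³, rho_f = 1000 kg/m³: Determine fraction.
Formula: f_{sub} = \frac{\rho_{obj}}{\rho_f}
fraction = 562.6/1000 = 0.5626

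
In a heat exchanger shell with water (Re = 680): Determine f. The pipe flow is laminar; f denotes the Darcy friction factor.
Formula: f = \frac{64}{Re}
f = 64/680 = 0.09412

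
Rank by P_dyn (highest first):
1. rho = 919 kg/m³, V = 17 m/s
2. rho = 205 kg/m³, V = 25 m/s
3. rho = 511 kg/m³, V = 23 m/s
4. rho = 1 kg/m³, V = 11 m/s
Case 1: P_dyn = 132.8 kPa
Case 2: P_dyn = 64.06 kPa
Case 3: P_dyn = 135.2 kPa
Case 4: P_dyn = 0.0605 kPa
Ranking (highest first): 3, 1, 2, 4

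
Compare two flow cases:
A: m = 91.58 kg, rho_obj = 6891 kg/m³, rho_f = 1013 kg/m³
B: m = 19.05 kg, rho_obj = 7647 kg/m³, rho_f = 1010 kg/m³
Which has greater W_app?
W_app(A) = 766.3 N, W_app(B) = 162.2 N. Answer: A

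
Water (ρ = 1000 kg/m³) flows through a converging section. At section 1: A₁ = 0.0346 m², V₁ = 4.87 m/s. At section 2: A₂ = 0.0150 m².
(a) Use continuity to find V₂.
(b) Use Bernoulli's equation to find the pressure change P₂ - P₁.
(a) Continuity: A₁V₁=A₂V₂ -> V₂=A₁V₁/A₂=0.0346*4.87/0.0150=11.23 m/s
(b) Bernoulli: P₂-P₁=0.5*rho*(V₁^2-V₂^2)/1000=0.5*1000*(4.87^2-11.23^2)/1000=-51.2 kPa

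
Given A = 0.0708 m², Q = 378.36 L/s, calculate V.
Formula: Q = A V
Substituting knowns: 378.36 = 0.0708·V·1000
Solving for V: V = (378.36/1000)/0.0708 = 5.344 m/s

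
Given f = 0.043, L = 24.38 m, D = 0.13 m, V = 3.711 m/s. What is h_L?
Formula: h_L = f \frac{L}{D} \frac{V^2}{2g}
h_L = 0.043·(24.38/0.13)·3.711²/(2·9.81) = 5.66 m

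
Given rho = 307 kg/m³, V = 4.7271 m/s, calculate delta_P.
Formula: V = \sqrt{\frac{2 \Delta P}{\rho}}
Substituting knowns: 4.7271 = √(2·(delta_P·1000)/307)
Solving for delta_P: delta_P = 4.7271²·307/2/1000 = 3.43 kPa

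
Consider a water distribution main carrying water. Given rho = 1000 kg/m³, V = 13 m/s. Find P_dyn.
Formula: P_{dyn} = \frac{1}{2} \rho V^2
P_dyn = 0.5·1000·13²/1000 = 84.5 kPa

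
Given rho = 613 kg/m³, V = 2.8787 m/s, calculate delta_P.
Formula: V = \sqrt{\frac{2 \Delta P}{\rho}}
Substituting knowns: 2.8787 = √(2·(delta_P·1000)/613)
Solving for delta_P: delta_P = 2.8787²·613/2/1000 = 2.54 kPa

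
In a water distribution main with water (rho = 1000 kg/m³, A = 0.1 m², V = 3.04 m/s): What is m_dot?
Formula: \dot{m} = \rho A V
m_dot = 1000·0.1·3.04 = 304 kg/s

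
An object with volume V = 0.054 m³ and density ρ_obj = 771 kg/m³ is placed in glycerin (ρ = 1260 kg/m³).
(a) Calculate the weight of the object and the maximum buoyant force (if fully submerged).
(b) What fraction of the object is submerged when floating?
(a) W=rho_obj*g*V=771*9.81*0.054=408.4 N; F_B(max)=rho*g*V=1260*9.81*0.054=667.5 N
(b) Floating fraction=rho_obj/rho=771/1260=0.612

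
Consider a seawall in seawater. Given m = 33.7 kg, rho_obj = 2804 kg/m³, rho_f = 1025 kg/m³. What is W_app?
Formula: W_{app} = mg\left(1 - \frac{\rho_f}{\rho_{obj}}\right)
W_app = 33.7·9.81·(1 − 1025/2804) = 209.7 N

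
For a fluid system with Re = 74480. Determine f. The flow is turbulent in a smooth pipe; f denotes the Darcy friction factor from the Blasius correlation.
Formula: f = \frac{0.316}{Re^{0.25}}
f = 0.316/74480^0.25 = 0.01913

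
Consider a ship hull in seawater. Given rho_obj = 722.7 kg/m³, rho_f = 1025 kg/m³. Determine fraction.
Formula: f_{sub} = \frac{\rho_{obj}}{\rho_f}
fraction = 722.7/1025 = 0.7051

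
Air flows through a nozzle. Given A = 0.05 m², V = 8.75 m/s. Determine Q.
Formula: Q = A V
Q = 0.05·8.75·1000 = 437.5 L/s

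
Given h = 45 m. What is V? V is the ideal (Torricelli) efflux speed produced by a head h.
Formula: V = \sqrt{2 g h}
V = √(2·9.81·45) = 29.71 m/s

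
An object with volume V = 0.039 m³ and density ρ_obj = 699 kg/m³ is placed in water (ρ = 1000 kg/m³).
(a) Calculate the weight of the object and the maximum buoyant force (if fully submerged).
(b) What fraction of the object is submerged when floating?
(a) W=rho_obj*g*V=699*9.81*0.039=267.4 N; F_B(max)=rho*g*V=1000*9.81*0.039=382.6 N
(b) Floating fraction=rho_obj/rho=699/1000=0.699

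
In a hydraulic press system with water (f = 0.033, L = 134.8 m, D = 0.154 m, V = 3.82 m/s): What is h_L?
Formula: h_L = f \frac{L}{D} \frac{V^2}{2g}
h_L = 0.033·(134.8/0.154)·3.82²/(2·9.81) = 21.48 m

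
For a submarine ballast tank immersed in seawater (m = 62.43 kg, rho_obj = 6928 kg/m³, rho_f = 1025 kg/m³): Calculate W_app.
Formula: W_{app} = mg\left(1 - \frac{\rho_f}{\rho_{obj}}\right)
W_app = 62.43·9.81·(1 − 1025/6928) = 521.8 N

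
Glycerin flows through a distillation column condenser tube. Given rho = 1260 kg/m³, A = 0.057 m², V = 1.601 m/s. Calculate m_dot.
Formula: \dot{m} = \rho A V
m_dot = 1260·0.057·1.601 = 115 kg/s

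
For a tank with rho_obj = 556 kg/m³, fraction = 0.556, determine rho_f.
Formula: f_{sub} = \frac{\rho_{obj}}{\rho_f}
Substituting knowns: 0.556 = 556/rho_f
Solving for rho_f: rho_f = 556/0.556 = 1000 kg/m³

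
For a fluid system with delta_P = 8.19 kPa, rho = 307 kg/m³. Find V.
Formula: V = \sqrt{\frac{2 \Delta P}{\rho}}
V = √(2·(8.19·1000)/307) = 7.304 m/s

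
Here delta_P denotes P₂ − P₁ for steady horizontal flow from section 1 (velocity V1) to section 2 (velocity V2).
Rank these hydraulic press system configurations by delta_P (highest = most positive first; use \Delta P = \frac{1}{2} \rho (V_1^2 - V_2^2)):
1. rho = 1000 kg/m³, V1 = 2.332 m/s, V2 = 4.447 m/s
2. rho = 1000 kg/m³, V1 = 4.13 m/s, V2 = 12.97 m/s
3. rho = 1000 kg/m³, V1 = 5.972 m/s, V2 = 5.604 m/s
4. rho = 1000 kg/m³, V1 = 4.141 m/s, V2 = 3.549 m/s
Case 1: delta_P = -7.169 kPa
Case 2: delta_P = -75.58 kPa
Case 3: delta_P = 2.13 kPa
Case 4: delta_P = 2.276 kPa
Ranking (highest first): 4, 3, 1, 2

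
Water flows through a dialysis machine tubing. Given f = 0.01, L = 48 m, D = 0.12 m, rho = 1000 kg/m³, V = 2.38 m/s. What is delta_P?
Formula: \Delta P = f \frac{L}{D} \frac{\rho V^2}{2}
delta_P = 0.01·(48/0.12)·0.5·1000·2.38²/1000 = 11.33 kPa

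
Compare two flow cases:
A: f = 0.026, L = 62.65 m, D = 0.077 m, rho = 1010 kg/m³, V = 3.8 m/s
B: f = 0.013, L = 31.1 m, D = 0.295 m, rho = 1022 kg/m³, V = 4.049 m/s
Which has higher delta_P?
delta_P(A) = 154.3 kPa, delta_P(B) = 11.48 kPa. Answer: A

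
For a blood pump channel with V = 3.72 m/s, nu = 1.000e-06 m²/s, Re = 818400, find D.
Formula: Re = \frac{V D}{\nu}
Substituting knowns: 818400 = 3.72·D/1.000e-06
Solving for D: D = 818400·1.000e-06/3.72 = 0.22 m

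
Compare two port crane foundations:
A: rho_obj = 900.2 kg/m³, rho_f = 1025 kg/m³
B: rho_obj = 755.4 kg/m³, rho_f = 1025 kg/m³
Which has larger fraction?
fraction(A) = 0.8782, fraction(B) = 0.737. Answer: A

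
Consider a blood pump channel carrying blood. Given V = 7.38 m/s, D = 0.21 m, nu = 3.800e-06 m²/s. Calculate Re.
Formula: Re = \frac{V D}{\nu}
Re = 7.38·0.21/3.800e-06 = 407842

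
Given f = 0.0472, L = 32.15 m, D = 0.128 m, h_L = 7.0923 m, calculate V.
Formula: h_L = f \frac{L}{D} \frac{V^2}{2g}
Substituting knowns: 7.0923 = 0.0472·(32.15/0.128)·V²/(2·9.81)
Solving for V: V = √(7.0923·2·9.81/(0.0472·(32.15/0.128))) = 3.426 m/s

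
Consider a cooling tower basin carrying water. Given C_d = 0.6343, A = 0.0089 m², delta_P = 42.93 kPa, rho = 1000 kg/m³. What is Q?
Formula: Q = C_d A \sqrt{\frac{2 \Delta P}{\rho}}
Q = 0.6343·0.0089·√(2·(42.93·1000)/1000)·1000 = 52.31 L/s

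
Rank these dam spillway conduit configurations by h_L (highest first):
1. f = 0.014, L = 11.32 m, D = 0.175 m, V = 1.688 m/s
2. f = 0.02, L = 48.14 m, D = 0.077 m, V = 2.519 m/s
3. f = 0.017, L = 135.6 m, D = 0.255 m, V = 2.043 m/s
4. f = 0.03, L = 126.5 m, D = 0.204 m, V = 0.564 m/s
Case 1: h_L = 0.1315 m
Case 2: h_L = 4.044 m
Case 3: h_L = 1.923 m
Case 4: h_L = 0.3016 m
Ranking (highest first): 2, 3, 4, 1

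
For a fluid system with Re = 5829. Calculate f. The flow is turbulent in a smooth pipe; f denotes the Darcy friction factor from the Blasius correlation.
Formula: f = \frac{0.316}{Re^{0.25}}
f = 0.316/5829^0.25 = 0.03617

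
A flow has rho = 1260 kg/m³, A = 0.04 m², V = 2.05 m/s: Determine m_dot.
Formula: \dot{m} = \rho A V
m_dot = 1260·0.04·2.05 = 103.3 kg/s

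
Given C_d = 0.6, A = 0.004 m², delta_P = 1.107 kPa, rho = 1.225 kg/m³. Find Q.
Formula: Q = C_d A \sqrt{\frac{2 \Delta P}{\rho}}
Q = 0.6·0.004·√(2·(1.107·1000)/1.225)·1000 = 102 L/s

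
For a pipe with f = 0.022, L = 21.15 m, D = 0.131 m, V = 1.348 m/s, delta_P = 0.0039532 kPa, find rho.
Formula: \Delta P = f \frac{L}{D} \frac{\rho V^2}{2}
Substituting knowns: 0.0039532 = 0.022·(21.15/0.131)·0.5·rho·1.348²/1000
Solving for rho: rho = (0.0039532·1000)/(0.022·(21.15/0.131)·0.5·1.348²) = 1.225 kg/m³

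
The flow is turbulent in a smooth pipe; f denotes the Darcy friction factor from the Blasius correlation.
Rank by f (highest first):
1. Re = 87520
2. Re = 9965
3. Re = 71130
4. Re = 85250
Case 1: f = 0.01837
Case 2: f = 0.03163
Case 3: f = 0.01935
Case 4: f = 0.01849
Ranking (highest first): 2, 3, 4, 1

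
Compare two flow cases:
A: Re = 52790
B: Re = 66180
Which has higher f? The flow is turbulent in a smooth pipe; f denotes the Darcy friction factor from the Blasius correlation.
f(A) = 0.02085, f(B) = 0.0197. Answer: A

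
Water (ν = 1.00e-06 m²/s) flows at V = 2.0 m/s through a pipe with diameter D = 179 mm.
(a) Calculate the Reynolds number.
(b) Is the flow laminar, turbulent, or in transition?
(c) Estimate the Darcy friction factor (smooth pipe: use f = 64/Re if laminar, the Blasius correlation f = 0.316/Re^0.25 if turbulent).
(a) Re = V·D/ν = 2.0·0.179/1.00e-06 = 358000
(b) Flow regime: turbulent (Re > 4000)
(c) Friction factor: f = 0.316/Re^0.25 = 0.316/358000^0.25 = 0.01292 (Blasius is strictly valid for Re ≲ 1e5; used here as the smooth-pipe estimate the problem specifies)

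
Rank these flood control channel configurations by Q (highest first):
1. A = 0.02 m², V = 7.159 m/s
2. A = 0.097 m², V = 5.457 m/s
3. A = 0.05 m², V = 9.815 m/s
Case 1: Q = 143.2 L/s
Case 2: Q = 529.3 L/s
Case 3: Q = 490.8 L/s
Ranking (highest first): 2, 3, 1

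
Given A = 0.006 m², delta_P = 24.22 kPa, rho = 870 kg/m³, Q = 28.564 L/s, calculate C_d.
Formula: Q = C_d A \sqrt{\frac{2 \Delta P}{\rho}}
Substituting knowns: 28.564 = C_d·0.006·√(2·(24.22·1000)/870)·1000
Solving for C_d: C_d = (28.564/1000)/(0.006·√(2·(24.22·1000)/870)) = 0.638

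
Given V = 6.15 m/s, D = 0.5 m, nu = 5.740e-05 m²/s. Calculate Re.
Formula: Re = \frac{V D}{\nu}
Re = 6.15·0.5/5.740e-05 = 53571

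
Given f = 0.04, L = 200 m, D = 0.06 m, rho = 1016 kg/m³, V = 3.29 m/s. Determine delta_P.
Formula: \Delta P = f \frac{L}{D} \frac{\rho V^2}{2}
delta_P = 0.04·(200/0.06)·0.5·1016·3.29²/1000 = 733.2 kPa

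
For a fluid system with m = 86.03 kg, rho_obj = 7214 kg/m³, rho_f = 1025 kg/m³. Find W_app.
Formula: W_{app} = mg\left(1 - \frac{\rho_f}{\rho_{obj}}\right)
W_app = 86.03·9.81·(1 − 1025/7214) = 724 N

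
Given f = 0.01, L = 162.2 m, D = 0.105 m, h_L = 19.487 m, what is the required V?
Formula: h_L = f \frac{L}{D} \frac{V^2}{2g}
Substituting knowns: 19.487 = 0.01·(162.2/0.105)·V²/(2·9.81)
Solving for V: V = √(19.487·2·9.81/(0.01·(162.2/0.105))) = 4.975 m/s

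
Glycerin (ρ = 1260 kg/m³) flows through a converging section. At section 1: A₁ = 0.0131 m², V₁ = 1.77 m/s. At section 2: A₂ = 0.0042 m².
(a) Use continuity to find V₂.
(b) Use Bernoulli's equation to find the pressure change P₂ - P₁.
(a) Continuity: A₁V₁=A₂V₂ -> V₂=A₁V₁/A₂=0.0131*1.77/0.0042=5.52 m/s
(b) Bernoulli: P₂-P₁=0.5*rho*(V₁^2-V₂^2)/1000=0.5*1260*(1.77^2-5.52^2)/1000=-17.22 kPa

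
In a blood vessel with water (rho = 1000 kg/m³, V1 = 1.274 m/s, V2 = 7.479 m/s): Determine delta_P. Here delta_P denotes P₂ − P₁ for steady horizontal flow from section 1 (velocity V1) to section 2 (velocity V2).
Formula: \Delta P = \frac{1}{2} \rho (V_1^2 - V_2^2)
delta_P = 0.5·1000·(1.274² − 7.479²)/1000 = -27.16 kPa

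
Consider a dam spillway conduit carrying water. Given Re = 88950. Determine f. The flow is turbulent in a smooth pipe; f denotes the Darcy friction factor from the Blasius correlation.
Formula: f = \frac{0.316}{Re^{0.25}}
f = 0.316/88950^0.25 = 0.0183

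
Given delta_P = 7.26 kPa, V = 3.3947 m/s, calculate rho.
Formula: V = \sqrt{\frac{2 \Delta P}{\rho}}
Substituting knowns: 3.3947 = √(2·(7.26·1000)/rho)
Solving for rho: rho = 2·(7.26·1000)/3.3947² = 1260 kg/m³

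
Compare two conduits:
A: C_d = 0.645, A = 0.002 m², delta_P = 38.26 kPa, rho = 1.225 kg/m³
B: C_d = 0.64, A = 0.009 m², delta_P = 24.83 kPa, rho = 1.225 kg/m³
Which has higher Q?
Q(A) = 322.4 L/s, Q(B) = 1160 L/s. Answer: B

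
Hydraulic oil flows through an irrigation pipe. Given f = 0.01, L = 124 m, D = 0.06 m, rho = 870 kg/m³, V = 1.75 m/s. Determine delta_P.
Formula: \Delta P = f \frac{L}{D} \frac{\rho V^2}{2}
delta_P = 0.01·(124/0.06)·0.5·870·1.75²/1000 = 27.53 kPa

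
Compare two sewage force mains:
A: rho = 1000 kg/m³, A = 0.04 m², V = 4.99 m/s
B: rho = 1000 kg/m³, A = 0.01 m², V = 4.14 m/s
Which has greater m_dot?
m_dot(A) = 199.6 kg/s, m_dot(B) = 41.4 kg/s. Answer: A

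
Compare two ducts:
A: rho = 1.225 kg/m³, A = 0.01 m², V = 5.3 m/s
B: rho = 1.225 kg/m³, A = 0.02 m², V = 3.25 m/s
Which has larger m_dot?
m_dot(A) = 0.06492 kg/s, m_dot(B) = 0.07963 kg/s. Answer: B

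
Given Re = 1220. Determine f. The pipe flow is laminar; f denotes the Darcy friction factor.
Formula: f = \frac{64}{Re}
f = 64/1220 = 0.05246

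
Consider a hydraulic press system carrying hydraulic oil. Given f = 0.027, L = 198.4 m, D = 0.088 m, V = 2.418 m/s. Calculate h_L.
Formula: h_L = f \frac{L}{D} \frac{V^2}{2g}
h_L = 0.027·(198.4/0.088)·2.418²/(2·9.81) = 18.14 m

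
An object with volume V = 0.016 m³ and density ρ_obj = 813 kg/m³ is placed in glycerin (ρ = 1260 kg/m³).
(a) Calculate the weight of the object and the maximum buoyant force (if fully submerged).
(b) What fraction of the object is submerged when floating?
(a) W=rho_obj*g*V=813*9.81*0.016=127.6 N; F_B(max)=rho*g*V=1260*9.81*0.016=197.8 N
(b) Floating fraction=rho_obj/rho=813/1260=0.645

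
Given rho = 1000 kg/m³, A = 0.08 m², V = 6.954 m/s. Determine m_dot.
Formula: \dot{m} = \rho A V
m_dot = 1000·0.08·6.954 = 556.3 kg/s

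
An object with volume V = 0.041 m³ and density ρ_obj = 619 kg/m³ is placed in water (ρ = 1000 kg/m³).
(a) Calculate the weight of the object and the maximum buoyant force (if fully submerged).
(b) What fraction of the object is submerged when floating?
(a) W=rho_obj*g*V=619*9.81*0.041=249.0 N; F_B(max)=rho*g*V=1000*9.81*0.041=402.2 N
(b) Floating fraction=rho_obj/rho=619/1000=0.619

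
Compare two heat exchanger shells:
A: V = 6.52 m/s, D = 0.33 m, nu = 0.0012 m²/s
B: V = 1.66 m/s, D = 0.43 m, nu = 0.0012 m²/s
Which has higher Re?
Re(A) = 1793, Re(B) = 594.8. Answer: A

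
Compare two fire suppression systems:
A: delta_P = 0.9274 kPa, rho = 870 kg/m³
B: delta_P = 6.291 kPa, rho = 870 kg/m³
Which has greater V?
V(A) = 1.46 m/s, V(B) = 3.803 m/s. Answer: B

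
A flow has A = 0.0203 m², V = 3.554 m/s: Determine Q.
Formula: Q = A V
Q = 0.0203·3.554·1000 = 72.15 L/s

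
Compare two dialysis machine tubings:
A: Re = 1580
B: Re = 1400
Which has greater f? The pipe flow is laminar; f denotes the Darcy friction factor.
f(A) = 0.04051, f(B) = 0.04571. Answer: B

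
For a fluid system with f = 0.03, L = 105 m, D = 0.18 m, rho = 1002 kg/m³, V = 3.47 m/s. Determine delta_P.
Formula: \Delta P = f \frac{L}{D} \frac{\rho V^2}{2}
delta_P = 0.03·(105/0.18)·0.5·1002·3.47²/1000 = 105.6 kPa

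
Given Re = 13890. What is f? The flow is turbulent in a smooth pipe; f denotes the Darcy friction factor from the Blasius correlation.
Formula: f = \frac{0.316}{Re^{0.25}}
f = 0.316/13890^0.25 = 0.02911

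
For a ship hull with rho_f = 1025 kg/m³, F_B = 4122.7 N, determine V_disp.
Formula: F_B = \rho_f g V_{disp}
Substituting knowns: 4122.7 = 1025·9.81·V_disp
Solving for V_disp: V_disp = 4122.7/(1025·9.81) = 0.41 m³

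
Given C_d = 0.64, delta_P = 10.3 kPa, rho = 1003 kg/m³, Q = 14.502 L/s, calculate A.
Formula: Q = C_d A \sqrt{\frac{2 \Delta P}{\rho}}
Substituting knowns: 14.502 = 0.64·A·√(2·(10.3·1000)/1003)·1000
Solving for A: A = (14.502/1000)/(0.64·√(2·(10.3·1000)/1003)) = 0.005 m²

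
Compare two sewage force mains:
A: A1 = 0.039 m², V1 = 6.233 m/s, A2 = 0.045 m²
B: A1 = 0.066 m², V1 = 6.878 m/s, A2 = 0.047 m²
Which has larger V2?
V2(A) = 5.402 m/s, V2(B) = 9.658 m/s. Answer: B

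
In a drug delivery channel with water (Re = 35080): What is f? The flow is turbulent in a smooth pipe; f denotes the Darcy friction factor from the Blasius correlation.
Formula: f = \frac{0.316}{Re^{0.25}}
f = 0.316/35080^0.25 = 0.02309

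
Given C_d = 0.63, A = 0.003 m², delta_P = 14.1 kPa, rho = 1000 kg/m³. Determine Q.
Formula: Q = C_d A \sqrt{\frac{2 \Delta P}{\rho}}
Q = 0.63·0.003·√(2·(14.1·1000)/1000)·1000 = 10.04 L/s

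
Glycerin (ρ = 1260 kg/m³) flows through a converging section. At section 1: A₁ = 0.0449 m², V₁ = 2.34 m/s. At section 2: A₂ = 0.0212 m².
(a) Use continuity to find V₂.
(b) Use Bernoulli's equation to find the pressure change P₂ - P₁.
(a) Continuity: A₁V₁=A₂V₂ -> V₂=A₁V₁/A₂=0.0449*2.34/0.0212=4.96 m/s
(b) Bernoulli: P₂-P₁=0.5*rho*(V₁^2-V₂^2)/1000=0.5*1260*(2.34^2-4.96^2)/1000=-12.05 kPa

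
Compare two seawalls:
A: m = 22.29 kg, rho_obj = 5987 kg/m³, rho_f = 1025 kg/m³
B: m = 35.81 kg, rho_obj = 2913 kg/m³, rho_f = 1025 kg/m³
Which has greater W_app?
W_app(A) = 181.2 N, W_app(B) = 227.7 N. Answer: B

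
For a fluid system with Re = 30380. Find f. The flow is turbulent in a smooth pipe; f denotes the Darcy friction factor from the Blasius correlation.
Formula: f = \frac{0.316}{Re^{0.25}}
f = 0.316/30380^0.25 = 0.02394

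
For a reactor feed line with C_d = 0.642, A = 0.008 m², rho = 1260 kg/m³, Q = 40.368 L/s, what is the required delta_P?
Formula: Q = C_d A \sqrt{\frac{2 \Delta P}{\rho}}
Substituting knowns: 40.368 = 0.642·0.008·√(2·(delta_P·1000)/1260)·1000
Solving for delta_P: delta_P = ((40.368/1000)/(0.642·0.008))²·1260/2/1000 = 38.92 kPa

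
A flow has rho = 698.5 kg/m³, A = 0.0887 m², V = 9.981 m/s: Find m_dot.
Formula: \dot{m} = \rho A V
m_dot = 698.5·0.0887·9.981 = 618.4 kg/s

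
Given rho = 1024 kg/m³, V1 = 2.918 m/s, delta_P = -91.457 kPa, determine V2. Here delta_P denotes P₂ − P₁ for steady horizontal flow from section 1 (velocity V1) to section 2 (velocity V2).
Formula: \Delta P = \frac{1}{2} \rho (V_1^2 - V_2^2)
Substituting knowns: -91.457 = 0.5·1024·(2.918² − V2²)/1000
Solving for V2: V2 = √(2.918² − 2·(-91.457·1000)/1024) = 13.68 m/s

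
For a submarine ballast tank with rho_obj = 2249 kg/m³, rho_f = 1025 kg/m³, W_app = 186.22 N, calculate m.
Formula: W_{app} = mg\left(1 - \frac{\rho_f}{\rho_{obj}}\right)
Substituting knowns: 186.22 = m·9.81·(1 − 1025/2249)
Solving for m: m = 186.22/(9.81·(1 − 1025/2249)) = 34.88 kg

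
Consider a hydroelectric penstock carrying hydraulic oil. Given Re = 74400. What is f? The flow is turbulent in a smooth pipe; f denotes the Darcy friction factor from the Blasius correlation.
Formula: f = \frac{0.316}{Re^{0.25}}
f = 0.316/74400^0.25 = 0.01913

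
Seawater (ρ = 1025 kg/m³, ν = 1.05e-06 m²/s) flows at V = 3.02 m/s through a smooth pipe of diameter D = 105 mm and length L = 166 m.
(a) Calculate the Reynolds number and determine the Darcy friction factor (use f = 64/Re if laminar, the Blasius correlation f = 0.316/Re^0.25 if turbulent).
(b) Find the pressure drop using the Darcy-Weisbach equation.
(a) Re = V·D/ν = 3.02·0.105/1.05e-06 = 302000 → turbulent (Re > 4000); f = 0.316/Re^0.25 = 0.316/302000^0.25 = 0.01348 (Blasius is strictly valid for Re ≲ 1e5; used here as the smooth-pipe estimate the problem specifies)
(b) Darcy-Weisbach: ΔP = f·(L/D)·½ρV²/1000 = 0.01348·(166/0.105)·½·1025·3.02²/1000 = 99.61 kPa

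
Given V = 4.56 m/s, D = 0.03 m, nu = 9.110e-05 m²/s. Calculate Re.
Formula: Re = \frac{V D}{\nu}
Re = 4.56·0.03/9.110e-05 = 1502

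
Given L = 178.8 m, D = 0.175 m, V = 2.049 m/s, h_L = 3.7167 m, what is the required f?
Formula: h_L = f \frac{L}{D} \frac{V^2}{2g}
Substituting knowns: 3.7167 = f·(178.8/0.175)·2.049²/(2·9.81)
Solving for f: f = 3.7167·2·9.81/((178.8/0.175)·2.049²) = 0.017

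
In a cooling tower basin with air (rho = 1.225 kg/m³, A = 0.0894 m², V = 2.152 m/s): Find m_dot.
Formula: \dot{m} = \rho A V
m_dot = 1.225·0.0894·2.152 = 0.2357 kg/s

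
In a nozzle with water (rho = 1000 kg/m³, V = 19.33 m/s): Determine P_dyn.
Formula: P_{dyn} = \frac{1}{2} \rho V^2
P_dyn = 0.5·1000·19.33²/1000 = 186.8 kPa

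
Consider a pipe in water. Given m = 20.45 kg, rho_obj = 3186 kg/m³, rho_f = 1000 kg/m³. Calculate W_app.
Formula: W_{app} = mg\left(1 - \frac{\rho_f}{\rho_{obj}}\right)
W_app = 20.45·9.81·(1 − 1000/3186) = 137.6 N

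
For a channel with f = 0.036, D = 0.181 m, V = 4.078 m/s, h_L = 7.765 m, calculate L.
Formula: h_L = f \frac{L}{D} \frac{V^2}{2g}
Substituting knowns: 7.765 = 0.036·(L/0.181)·4.078²/(2·9.81)
Solving for L: L = 7.765·2·9.81·0.181/(0.036·4.078²) = 46.06 m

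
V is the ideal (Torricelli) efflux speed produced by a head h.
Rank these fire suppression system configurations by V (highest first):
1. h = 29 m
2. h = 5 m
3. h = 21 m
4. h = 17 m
Case 1: V = 23.85 m/s
Case 2: V = 9.905 m/s
Case 3: V = 20.3 m/s
Case 4: V = 18.26 m/s
Ranking (highest first): 1, 3, 4, 2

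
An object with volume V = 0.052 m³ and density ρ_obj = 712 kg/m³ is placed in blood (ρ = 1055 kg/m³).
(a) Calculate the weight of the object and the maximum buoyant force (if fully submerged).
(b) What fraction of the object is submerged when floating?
(a) W=rho_obj*g*V=712*9.81*0.052=363.2 N; F_B(max)=rho*g*V=1055*9.81*0.052=538.2 N
(b) Floating fraction=rho_obj/rho=712/1055=0.675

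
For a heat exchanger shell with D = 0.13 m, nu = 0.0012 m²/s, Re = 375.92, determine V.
Formula: Re = \frac{V D}{\nu}
Substituting knowns: 375.92 = V·0.13/0.0012
Solving for V: V = 375.92·0.0012/0.13 = 3.47 m/s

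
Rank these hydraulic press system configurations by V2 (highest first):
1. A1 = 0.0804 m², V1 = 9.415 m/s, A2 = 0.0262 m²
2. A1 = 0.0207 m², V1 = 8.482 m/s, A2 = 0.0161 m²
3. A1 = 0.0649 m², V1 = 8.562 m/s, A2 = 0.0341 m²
Case 1: V2 = 28.89 m/s
Case 2: V2 = 10.91 m/s
Case 3: V2 = 16.3 m/s
Ranking (highest first): 1, 3, 2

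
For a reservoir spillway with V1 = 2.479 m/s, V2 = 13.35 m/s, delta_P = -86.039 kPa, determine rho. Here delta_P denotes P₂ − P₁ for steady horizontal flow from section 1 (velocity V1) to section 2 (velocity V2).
Formula: \Delta P = \frac{1}{2} \rho (V_1^2 - V_2^2)
Substituting knowns: -86.039 = 0.5·rho·(2.479² − 13.35²)/1000
Solving for rho: rho = 2·(-86.039·1000)/(2.479² − 13.35²) = 1000 kg/m³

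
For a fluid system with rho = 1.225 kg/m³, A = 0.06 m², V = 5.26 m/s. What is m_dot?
Formula: \dot{m} = \rho A V
m_dot = 1.225·0.06·5.26 = 0.3866 kg/s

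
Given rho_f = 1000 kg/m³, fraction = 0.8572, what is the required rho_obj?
Formula: f_{sub} = \frac{\rho_{obj}}{\rho_f}
Substituting knowns: 0.8572 = rho_obj/1000
Solving for rho_obj: rho_obj = 0.8572·1000 = 857.2 kg/m³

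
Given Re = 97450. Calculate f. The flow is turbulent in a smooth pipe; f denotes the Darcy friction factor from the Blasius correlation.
Formula: f = \frac{0.316}{Re^{0.25}}
f = 0.316/97450^0.25 = 0.01789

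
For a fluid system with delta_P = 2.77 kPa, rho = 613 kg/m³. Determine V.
Formula: V = \sqrt{\frac{2 \Delta P}{\rho}}
V = √(2·(2.77·1000)/613) = 3.006 m/s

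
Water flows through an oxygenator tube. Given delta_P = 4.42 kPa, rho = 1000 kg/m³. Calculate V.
Formula: V = \sqrt{\frac{2 \Delta P}{\rho}}
V = √(2·(4.42·1000)/1000) = 2.973 m/s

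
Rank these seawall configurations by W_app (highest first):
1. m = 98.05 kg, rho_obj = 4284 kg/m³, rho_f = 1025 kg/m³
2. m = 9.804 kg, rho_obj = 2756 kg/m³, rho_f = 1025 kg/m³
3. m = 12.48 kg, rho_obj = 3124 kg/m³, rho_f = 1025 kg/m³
Case 1: W_app = 731.7 N
Case 2: W_app = 60.41 N
Case 3: W_app = 82.26 N
Ranking (highest first): 1, 3, 2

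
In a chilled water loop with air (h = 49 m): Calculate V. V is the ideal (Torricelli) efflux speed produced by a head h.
Formula: V = \sqrt{2 g h}
V = √(2·9.81·49) = 31.01 m/s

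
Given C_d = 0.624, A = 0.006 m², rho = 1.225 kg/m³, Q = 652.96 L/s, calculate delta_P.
Formula: Q = C_d A \sqrt{\frac{2 \Delta P}{\rho}}
Substituting knowns: 652.96 = 0.624·0.006·√(2·(delta_P·1000)/1.225)·1000
Solving for delta_P: delta_P = ((652.96/1000)/(0.624·0.006))²·1.225/2/1000 = 18.63 kPa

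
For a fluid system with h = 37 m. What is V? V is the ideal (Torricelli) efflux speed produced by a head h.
Formula: V = \sqrt{2 g h}
V = √(2·9.81·37) = 26.94 m/s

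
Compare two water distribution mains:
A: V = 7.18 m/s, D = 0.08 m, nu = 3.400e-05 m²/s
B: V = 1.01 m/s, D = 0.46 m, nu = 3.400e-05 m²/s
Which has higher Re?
Re(A) = 16894, Re(B) = 13665. Answer: A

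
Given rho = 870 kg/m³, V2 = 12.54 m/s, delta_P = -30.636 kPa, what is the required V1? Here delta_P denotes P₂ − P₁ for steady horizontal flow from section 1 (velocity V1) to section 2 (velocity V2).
Formula: \Delta P = \frac{1}{2} \rho (V_1^2 - V_2^2)
Substituting knowns: -30.636 = 0.5·870·(V1² − 12.54²)/1000
Solving for V1: V1 = √(12.54² + 2·(-30.636·1000)/870) = 9.318 m/s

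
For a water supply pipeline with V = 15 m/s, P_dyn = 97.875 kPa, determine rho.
Formula: P_{dyn} = \frac{1}{2} \rho V^2
Substituting knowns: 97.875 = 0.5·rho·15²/1000
Solving for rho: rho = 2·(97.875·1000)/15² = 870 kg/m³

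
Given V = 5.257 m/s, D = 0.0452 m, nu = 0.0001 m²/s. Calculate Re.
Formula: Re = \frac{V D}{\nu}
Re = 5.257·0.0452/0.0001 = 2376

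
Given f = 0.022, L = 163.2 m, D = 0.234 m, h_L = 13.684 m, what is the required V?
Formula: h_L = f \frac{L}{D} \frac{V^2}{2g}
Substituting knowns: 13.684 = 0.022·(163.2/0.234)·V²/(2·9.81)
Solving for V: V = √(13.684·2·9.81/(0.022·(163.2/0.234))) = 4.183 m/s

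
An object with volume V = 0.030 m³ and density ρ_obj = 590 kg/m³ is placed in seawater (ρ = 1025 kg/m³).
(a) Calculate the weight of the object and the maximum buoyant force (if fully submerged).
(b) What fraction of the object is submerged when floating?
(a) W=rho_obj*g*V=590*9.81*0.030=173.6 N; F_B(max)=rho*g*V=1025*9.81*0.030=301.7 N
(b) Floating fraction=rho_obj/rho=590/1025=0.576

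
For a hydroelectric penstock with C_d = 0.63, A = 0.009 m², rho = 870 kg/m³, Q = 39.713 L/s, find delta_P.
Formula: Q = C_d A \sqrt{\frac{2 \Delta P}{\rho}}
Substituting knowns: 39.713 = 0.63·0.009·√(2·(delta_P·1000)/870)·1000
Solving for delta_P: delta_P = ((39.713/1000)/(0.63·0.009))²·870/2/1000 = 21.34 kPa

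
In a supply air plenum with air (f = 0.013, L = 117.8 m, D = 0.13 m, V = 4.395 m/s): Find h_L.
Formula: h_L = f \frac{L}{D} \frac{V^2}{2g}
h_L = 0.013·(117.8/0.13)·4.395²/(2·9.81) = 11.6 m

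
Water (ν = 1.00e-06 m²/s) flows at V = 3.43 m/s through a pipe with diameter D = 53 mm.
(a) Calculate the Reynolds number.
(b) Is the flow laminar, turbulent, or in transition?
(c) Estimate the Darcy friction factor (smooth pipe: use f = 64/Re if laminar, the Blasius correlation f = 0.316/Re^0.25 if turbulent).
(a) Re = V·D/ν = 3.43·0.053/1.00e-06 = 181790
(b) Flow regime: turbulent (Re > 4000)
(c) Friction factor: f = 0.316/Re^0.25 = 0.316/181790^0.25 = 0.0153 (Blasius is strictly valid for Re ≲ 1e5; used here as the smooth-pipe estimate the problem specifies)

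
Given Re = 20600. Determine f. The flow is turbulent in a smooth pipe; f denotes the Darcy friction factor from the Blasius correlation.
Formula: f = \frac{0.316}{Re^{0.25}}
f = 0.316/20600^0.25 = 0.02638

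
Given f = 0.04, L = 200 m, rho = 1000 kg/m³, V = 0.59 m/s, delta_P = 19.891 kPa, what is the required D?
Formula: \Delta P = f \frac{L}{D} \frac{\rho V^2}{2}
Substituting knowns: 19.891 = 0.04·(200/D)·0.5·1000·0.59²/1000
Solving for D: D = 0.04·200·0.5·1000·0.59²/(19.891·1000) = 0.07 m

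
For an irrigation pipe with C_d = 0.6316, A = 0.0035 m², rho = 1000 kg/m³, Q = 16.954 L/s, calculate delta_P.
Formula: Q = C_d A \sqrt{\frac{2 \Delta P}{\rho}}
Substituting knowns: 16.954 = 0.6316·0.0035·√(2·(delta_P·1000)/1000)·1000
Solving for delta_P: delta_P = ((16.954/1000)/(0.6316·0.0035))²·1000/2/1000 = 29.41 kPa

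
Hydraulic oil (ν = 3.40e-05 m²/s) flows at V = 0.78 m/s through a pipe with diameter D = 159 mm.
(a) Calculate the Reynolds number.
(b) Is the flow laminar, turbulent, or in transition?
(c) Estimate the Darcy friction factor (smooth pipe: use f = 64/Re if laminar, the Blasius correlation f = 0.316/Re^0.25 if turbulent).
(a) Re = V·D/ν = 0.78·0.159/3.40e-05 = 3647.6
(b) Flow regime: transition (2300 ≤ Re ≤ 4000)
(c) Friction factor: f ≈ 0.04 (transitional regime, no simple correlation)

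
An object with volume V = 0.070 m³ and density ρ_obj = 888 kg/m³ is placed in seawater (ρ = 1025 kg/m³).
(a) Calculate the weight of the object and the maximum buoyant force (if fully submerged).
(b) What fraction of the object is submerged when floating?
(a) W=rho_obj*g*V=888*9.81*0.070=609.8 N; F_B(max)=rho*g*V=1025*9.81*0.070=703.9 N
(b) Floating fraction=rho_obj/rho=888/1025=0.866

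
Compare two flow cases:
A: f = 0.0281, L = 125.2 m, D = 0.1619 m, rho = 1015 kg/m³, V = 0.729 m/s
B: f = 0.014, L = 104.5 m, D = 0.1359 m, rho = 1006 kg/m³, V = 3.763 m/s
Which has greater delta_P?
delta_P(A) = 5.861 kPa, delta_P(B) = 76.68 kPa. Answer: B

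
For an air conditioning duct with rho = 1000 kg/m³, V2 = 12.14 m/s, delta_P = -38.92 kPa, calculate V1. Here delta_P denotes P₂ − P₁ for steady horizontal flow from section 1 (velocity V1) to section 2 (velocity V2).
Formula: \Delta P = \frac{1}{2} \rho (V_1^2 - V_2^2)
Substituting knowns: -38.92 = 0.5·1000·(V1² − 12.14²)/1000
Solving for V1: V1 = √(12.14² + 2·(-38.92·1000)/1000) = 8.339 m/s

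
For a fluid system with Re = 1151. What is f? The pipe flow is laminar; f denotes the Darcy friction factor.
Formula: f = \frac{64}{Re}
f = 64/1151 = 0.0556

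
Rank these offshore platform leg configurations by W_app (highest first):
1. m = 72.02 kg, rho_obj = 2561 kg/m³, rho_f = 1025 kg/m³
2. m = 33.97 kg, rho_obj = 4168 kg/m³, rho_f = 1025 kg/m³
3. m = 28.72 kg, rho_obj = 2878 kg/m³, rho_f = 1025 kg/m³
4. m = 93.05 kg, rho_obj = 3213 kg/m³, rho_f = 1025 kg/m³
Case 1: W_app = 423.7 N
Case 2: W_app = 251.3 N
Case 3: W_app = 181.4 N
Case 4: W_app = 621.6 N
Ranking (highest first): 4, 1, 2, 3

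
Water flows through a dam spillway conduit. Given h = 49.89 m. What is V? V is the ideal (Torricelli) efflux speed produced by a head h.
Formula: V = \sqrt{2 g h}
V = √(2·9.81·49.89) = 31.29 m/s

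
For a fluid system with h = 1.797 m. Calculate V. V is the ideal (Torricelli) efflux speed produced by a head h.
Formula: V = \sqrt{2 g h}
V = √(2·9.81·1.797) = 5.938 m/s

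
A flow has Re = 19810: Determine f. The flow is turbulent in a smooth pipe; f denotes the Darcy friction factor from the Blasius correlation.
Formula: f = \frac{0.316}{Re^{0.25}}
f = 0.316/19810^0.25 = 0.02664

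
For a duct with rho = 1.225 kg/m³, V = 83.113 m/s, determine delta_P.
Formula: V = \sqrt{\frac{2 \Delta P}{\rho}}
Substituting knowns: 83.113 = √(2·(delta_P·1000)/1.225)
Solving for delta_P: delta_P = 83.113²·1.225/2/1000 = 4.231 kPa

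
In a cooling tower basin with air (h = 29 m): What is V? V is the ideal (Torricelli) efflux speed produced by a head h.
Formula: V = \sqrt{2 g h}
V = √(2·9.81·29) = 23.85 m/s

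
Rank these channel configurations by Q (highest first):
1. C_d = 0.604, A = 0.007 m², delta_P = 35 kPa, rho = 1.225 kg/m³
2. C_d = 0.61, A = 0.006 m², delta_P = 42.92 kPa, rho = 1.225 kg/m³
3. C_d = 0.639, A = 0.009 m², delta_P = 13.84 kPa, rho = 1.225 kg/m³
Case 1: Q = 1011 L/s
Case 2: Q = 968.9 L/s
Case 3: Q = 864.5 L/s
Ranking (highest first): 1, 2, 3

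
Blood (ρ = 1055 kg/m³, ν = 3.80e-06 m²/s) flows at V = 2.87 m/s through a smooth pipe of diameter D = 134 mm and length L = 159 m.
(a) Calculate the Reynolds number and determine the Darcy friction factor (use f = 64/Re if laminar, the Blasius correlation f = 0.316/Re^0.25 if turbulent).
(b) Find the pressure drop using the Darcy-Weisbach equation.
(a) Re = V·D/ν = 2.87·0.134/3.80e-06 = 101210 → turbulent (Re > 4000); f = 0.316/Re^0.25 = 0.316/101210^0.25 = 0.017717 (Blasius is strictly valid for Re ≲ 1e5; used here as the smooth-pipe estimate the problem specifies)
(b) Darcy-Weisbach: ΔP = f·(L/D)·½ρV²/1000 = 0.017717·(159/0.134)·½·1055·2.87²/1000 = 91.34 kPa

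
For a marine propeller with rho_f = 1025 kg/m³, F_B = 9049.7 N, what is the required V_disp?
Formula: F_B = \rho_f g V_{disp}
Substituting knowns: 9049.7 = 1025·9.81·V_disp
Solving for V_disp: V_disp = 9049.7/(1025·9.81) = 0.9 m³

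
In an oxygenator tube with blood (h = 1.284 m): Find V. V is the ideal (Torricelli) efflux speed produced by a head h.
Formula: V = \sqrt{2 g h}
V = √(2·9.81·1.284) = 5.019 m/s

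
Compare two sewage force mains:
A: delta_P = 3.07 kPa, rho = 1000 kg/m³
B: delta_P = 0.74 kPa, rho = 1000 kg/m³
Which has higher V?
V(A) = 2.478 m/s, V(B) = 1.217 m/s. Answer: A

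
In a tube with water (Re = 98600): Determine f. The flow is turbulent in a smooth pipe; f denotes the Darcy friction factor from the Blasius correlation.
Formula: f = \frac{0.316}{Re^{0.25}}
f = 0.316/98600^0.25 = 0.01783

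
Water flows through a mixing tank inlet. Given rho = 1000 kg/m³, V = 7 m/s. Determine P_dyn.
Formula: P_{dyn} = \frac{1}{2} \rho V^2
P_dyn = 0.5·1000·7²/1000 = 24.5 kPa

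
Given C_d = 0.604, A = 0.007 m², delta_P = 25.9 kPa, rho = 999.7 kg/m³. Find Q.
Formula: Q = C_d A \sqrt{\frac{2 \Delta P}{\rho}}
Q = 0.604·0.007·√(2·(25.9·1000)/999.7)·1000 = 30.43 L/s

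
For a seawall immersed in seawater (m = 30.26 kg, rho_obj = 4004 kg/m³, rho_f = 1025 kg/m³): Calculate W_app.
Formula: W_{app} = mg\left(1 - \frac{\rho_f}{\rho_{obj}}\right)
W_app = 30.26·9.81·(1 − 1025/4004) = 220.9 N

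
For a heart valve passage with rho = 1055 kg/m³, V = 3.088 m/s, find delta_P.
Formula: V = \sqrt{\frac{2 \Delta P}{\rho}}
Substituting knowns: 3.088 = √(2·(delta_P·1000)/1055)
Solving for delta_P: delta_P = 3.088²·1055/2/1000 = 5.03 kPa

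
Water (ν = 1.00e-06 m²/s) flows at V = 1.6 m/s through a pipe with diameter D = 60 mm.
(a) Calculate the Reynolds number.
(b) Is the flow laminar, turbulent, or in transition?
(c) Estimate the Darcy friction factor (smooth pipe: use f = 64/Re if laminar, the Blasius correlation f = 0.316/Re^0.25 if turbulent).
(a) Re = V·D/ν = 1.6·0.06/1.00e-06 = 96000
(b) Flow regime: turbulent (Re > 4000)
(c) Friction factor: f = 0.316/Re^0.25 = 0.316/96000^0.25 = 0.01795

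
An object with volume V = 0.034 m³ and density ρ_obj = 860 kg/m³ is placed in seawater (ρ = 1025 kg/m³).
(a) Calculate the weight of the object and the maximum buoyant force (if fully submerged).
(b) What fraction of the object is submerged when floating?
(a) W=rho_obj*g*V=860*9.81*0.034=286.8 N; F_B(max)=rho*g*V=1025*9.81*0.034=341.9 N
(b) Floating fraction=rho_obj/rho=860/1025=0.839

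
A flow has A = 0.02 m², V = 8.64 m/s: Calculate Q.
Formula: Q = A V
Q = 0.02·8.64·1000 = 172.8 L/s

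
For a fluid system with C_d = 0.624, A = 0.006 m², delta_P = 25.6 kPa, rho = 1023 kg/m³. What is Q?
Formula: Q = C_d A \sqrt{\frac{2 \Delta P}{\rho}}
Q = 0.624·0.006·√(2·(25.6·1000)/1023)·1000 = 26.49 L/s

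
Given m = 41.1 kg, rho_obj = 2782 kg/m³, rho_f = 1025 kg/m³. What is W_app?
Formula: W_{app} = mg\left(1 - \frac{\rho_f}{\rho_{obj}}\right)
W_app = 41.1·9.81·(1 − 1025/2782) = 254.6 N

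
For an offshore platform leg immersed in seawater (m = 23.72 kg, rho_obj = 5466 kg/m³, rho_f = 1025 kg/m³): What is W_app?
Formula: W_{app} = mg\left(1 - \frac{\rho_f}{\rho_{obj}}\right)
W_app = 23.72·9.81·(1 − 1025/5466) = 189.1 N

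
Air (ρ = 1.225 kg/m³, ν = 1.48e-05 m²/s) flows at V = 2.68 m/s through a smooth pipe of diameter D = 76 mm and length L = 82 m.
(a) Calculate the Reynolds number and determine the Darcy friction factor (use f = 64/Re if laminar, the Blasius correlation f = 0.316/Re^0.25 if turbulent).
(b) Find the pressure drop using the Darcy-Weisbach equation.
(a) Re = V·D/ν = 2.68·0.076/1.48e-05 = 13762 → turbulent (Re > 4000); f = 0.316/Re^0.25 = 0.316/13762^0.25 = 0.029175
(b) Darcy-Weisbach: ΔP = f·(L/D)·½ρV²/1000 = 0.029175·(82/0.076)·½·1.225·2.68²/1000 = 0.1385 kPa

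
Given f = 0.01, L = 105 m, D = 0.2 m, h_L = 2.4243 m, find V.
Formula: h_L = f \frac{L}{D} \frac{V^2}{2g}
Substituting knowns: 2.4243 = 0.01·(105/0.2)·V²/(2·9.81)
Solving for V: V = √(2.4243·2·9.81/(0.01·(105/0.2))) = 3.01 m/s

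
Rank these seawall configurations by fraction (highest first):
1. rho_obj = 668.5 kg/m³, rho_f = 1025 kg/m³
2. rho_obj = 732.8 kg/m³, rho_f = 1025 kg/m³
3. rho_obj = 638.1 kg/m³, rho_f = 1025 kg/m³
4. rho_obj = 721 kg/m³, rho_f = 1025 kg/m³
Case 1: fraction = 0.6522
Case 2: fraction = 0.7149
Case 3: fraction = 0.6225
Case 4: fraction = 0.7034
Ranking (highest first): 2, 4, 1, 3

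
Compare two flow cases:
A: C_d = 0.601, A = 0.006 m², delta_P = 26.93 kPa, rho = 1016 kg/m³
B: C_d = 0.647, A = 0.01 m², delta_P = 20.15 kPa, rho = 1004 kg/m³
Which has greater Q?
Q(A) = 26.26 L/s, Q(B) = 40.99 L/s. Answer: B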